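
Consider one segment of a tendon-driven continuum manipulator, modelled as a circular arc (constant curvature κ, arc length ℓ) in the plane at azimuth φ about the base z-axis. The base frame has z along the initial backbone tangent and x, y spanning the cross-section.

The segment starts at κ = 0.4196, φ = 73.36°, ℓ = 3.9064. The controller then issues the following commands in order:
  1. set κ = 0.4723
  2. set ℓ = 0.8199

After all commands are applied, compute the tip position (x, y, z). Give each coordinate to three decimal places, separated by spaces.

0.045 0.150 0.800

initial: κ=0.4196, φ=73.36°, ℓ=3.9064
cmd 1: set κ=0.4723 → (κ,φ,ℓ)=(0.4723,73.36°,3.9064) → tip=(0.7705,2.5779,2.0382)
cmd 2: set ℓ=0.8199 → (κ,φ,ℓ)=(0.4723,73.36°,0.8199) → tip=(0.0449,0.1502,0.7996)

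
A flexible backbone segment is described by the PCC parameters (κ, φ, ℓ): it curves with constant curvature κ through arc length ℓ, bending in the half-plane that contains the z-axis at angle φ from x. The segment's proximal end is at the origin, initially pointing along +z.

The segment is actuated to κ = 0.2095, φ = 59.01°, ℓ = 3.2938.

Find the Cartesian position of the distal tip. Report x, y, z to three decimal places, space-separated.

0.562 0.936 3.039

θ = κ·ℓ = 0.2095 × 3.2938 = 0.69005 rad
ρ = (1 − cos θ)/κ = (1 − 0.77121)/0.2095 = 1.09206
z = sin θ / κ = 0.63658/0.2095 = 3.03855
x = ρ cos φ = 1.09206 × cos(59.01°) = 0.56229
y = ρ sin φ = 1.09206 × sin(59.01°) = 0.93618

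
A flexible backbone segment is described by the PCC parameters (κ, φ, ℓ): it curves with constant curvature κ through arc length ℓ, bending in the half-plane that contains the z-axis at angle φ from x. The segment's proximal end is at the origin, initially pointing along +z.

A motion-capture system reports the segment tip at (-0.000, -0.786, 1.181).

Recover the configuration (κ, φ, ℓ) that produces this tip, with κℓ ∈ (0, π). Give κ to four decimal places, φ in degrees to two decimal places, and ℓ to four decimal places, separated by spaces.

0.7811 270.00 1.5036

ρ = √(x²+y²) = √(-0.000² + -0.786²) = 0.78600
φ = atan2(y, x) mod 360° = atan2(-0.786, -0.000) = 270.0000°
|p|² = ρ² + z² = 0.78600² + 1.181² = 2.01256
κ = 2ρ / |p|² = 2×0.78600 / 2.01256 = 0.78110
θ = 2·atan2(ρ, z) = 2·atan2(0.78600, 1.181) = 1.17444 rad
ℓ = θ/κ = 1.17444/0.78110 = 1.50358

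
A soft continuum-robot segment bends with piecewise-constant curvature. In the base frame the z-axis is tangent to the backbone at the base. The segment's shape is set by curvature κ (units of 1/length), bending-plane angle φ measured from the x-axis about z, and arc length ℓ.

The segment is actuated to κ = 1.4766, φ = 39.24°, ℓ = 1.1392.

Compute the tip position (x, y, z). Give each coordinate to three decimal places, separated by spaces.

θ = κ·ℓ = 1.4766 × 1.1392 = 1.68214 rad
ρ = (1 − cos θ)/κ = (1 − -0.11112)/1.4766 = 0.75248
z = sin θ / κ = 0.99381/1.4766 = 0.67304
x = ρ cos φ = 0.75248 × cos(39.24°) = 0.58280
y = ρ sin φ = 0.75248 × sin(39.24°) = 0.47600

0.583 0.476 0.673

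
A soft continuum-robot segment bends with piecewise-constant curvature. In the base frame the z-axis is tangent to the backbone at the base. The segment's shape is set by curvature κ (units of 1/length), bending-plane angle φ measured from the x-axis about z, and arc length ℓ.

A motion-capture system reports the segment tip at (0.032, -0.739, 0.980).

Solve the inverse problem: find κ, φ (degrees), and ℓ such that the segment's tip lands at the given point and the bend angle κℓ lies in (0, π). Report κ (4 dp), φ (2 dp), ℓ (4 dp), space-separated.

ρ = √(x²+y²) = √(0.032² + -0.739²) = 0.73969
φ = atan2(y, x) mod 360° = atan2(-0.739, 0.032) = 272.4795°
|p|² = ρ² + z² = 0.73969² + 0.980² = 1.50754
κ = 2ρ / |p|² = 2×0.73969 / 1.50754 = 0.98132
θ = 2·atan2(ρ, z) = 2·atan2(0.73969, 0.980) = 1.29312 rad
ℓ = θ/κ = 1.29312/0.98132 = 1.31773

0.9813 272.48 1.3177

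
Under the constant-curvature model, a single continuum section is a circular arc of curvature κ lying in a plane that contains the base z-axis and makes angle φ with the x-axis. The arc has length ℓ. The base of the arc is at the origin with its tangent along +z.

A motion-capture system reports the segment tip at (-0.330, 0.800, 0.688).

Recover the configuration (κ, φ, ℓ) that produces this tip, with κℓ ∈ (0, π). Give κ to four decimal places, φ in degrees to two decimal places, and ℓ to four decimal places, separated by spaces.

ρ = √(x²+y²) = √(-0.330² + 0.800²) = 0.86539
φ = atan2(y, x) mod 360° = atan2(0.800, -0.330) = 112.4161°
|p|² = ρ² + z² = 0.86539² + 0.688² = 1.22224
κ = 2ρ / |p|² = 2×0.86539 / 1.22224 = 1.41607
θ = 2·atan2(ρ, z) = 2·atan2(0.86539, 0.688) = 1.79820 rad
ℓ = θ/κ = 1.79820/1.41607 = 1.26986

1.4161 112.42 1.2699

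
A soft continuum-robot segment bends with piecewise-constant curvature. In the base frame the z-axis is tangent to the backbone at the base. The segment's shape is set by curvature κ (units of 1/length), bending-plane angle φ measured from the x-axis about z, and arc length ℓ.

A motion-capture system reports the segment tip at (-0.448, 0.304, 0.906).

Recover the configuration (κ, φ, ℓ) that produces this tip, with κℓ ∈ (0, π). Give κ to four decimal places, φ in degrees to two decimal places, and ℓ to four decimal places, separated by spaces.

0.9720 145.84 1.1083

ρ = √(x²+y²) = √(-0.448² + 0.304²) = 0.54141
φ = atan2(y, x) mod 360° = atan2(0.304, -0.448) = 145.8403°
|p|² = ρ² + z² = 0.54141² + 0.906² = 1.11396
κ = 2ρ / |p|² = 2×0.54141 / 1.11396 = 0.97204
θ = 2·atan2(ρ, z) = 2·atan2(0.54141, 0.906) = 1.07727 rad
ℓ = θ/κ = 1.07727/0.97204 = 1.10826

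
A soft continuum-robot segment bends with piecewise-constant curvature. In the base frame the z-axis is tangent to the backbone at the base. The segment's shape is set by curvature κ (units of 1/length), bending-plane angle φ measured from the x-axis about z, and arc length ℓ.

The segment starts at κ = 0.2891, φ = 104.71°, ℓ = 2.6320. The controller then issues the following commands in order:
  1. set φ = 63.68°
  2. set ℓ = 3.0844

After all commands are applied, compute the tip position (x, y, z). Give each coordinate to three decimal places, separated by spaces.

0.570 1.153 2.692

initial: κ=0.2891, φ=104.71°, ℓ=2.6320
cmd 1: set φ=63.68° → (κ,φ,ℓ)=(0.2891,63.68°,2.6320) → tip=(0.4230,0.8551,2.3853)
cmd 2: set ℓ=3.0844 → (κ,φ,ℓ)=(0.2891,63.68°,3.0844) → tip=(0.5704,1.1531,2.6916)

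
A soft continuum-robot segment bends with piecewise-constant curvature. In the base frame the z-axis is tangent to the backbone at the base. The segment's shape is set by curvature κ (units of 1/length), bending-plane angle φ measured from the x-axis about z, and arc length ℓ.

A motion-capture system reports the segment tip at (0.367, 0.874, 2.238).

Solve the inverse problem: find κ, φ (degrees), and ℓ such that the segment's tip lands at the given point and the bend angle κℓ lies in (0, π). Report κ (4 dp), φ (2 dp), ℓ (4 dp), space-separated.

0.3209 67.22 2.4967

ρ = √(x²+y²) = √(0.367² + 0.874²) = 0.94793
φ = atan2(y, x) mod 360° = atan2(0.874, 0.367) = 67.2221°
|p|² = ρ² + z² = 0.94793² + 2.238² = 5.90721
κ = 2ρ / |p|² = 2×0.94793 / 5.90721 = 0.32094
θ = 2·atan2(ρ, z) = 2·atan2(0.94793, 2.238) = 0.80130 rad
ℓ = θ/κ = 0.80130/0.32094 = 2.49674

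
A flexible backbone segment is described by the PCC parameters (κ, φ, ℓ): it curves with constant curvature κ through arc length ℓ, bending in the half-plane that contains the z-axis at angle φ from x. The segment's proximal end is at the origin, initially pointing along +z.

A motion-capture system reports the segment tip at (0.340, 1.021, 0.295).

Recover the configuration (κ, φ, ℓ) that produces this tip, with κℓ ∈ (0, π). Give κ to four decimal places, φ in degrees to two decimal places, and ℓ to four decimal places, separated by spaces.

1.7286 71.58 1.5078

ρ = √(x²+y²) = √(0.340² + 1.021²) = 1.07612
φ = atan2(y, x) mod 360° = atan2(1.021, 0.340) = 71.5819°
|p|² = ρ² + z² = 1.07612² + 0.295² = 1.24507
κ = 2ρ / |p|² = 2×1.07612 / 1.24507 = 1.72862
θ = 2·atan2(ρ, z) = 2·atan2(1.07612, 0.295) = 2.60647 rad
ℓ = θ/κ = 2.60647/1.72862 = 1.50784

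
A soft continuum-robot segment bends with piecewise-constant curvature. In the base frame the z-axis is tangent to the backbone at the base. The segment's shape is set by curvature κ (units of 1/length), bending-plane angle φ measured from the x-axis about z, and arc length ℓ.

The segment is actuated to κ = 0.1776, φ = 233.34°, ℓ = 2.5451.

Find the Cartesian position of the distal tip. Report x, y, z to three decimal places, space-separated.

θ = κ·ℓ = 0.1776 × 2.5451 = 0.45201 rad
ρ = (1 − cos θ)/κ = (1 − 0.89957)/0.1776 = 0.56548
z = sin θ / κ = 0.43677/0.1776 = 2.45931
x = ρ cos φ = 0.56548 × cos(233.34°) = -0.33763
y = ρ sin φ = 0.56548 × sin(233.34°) = -0.45362

-0.338 -0.454 2.459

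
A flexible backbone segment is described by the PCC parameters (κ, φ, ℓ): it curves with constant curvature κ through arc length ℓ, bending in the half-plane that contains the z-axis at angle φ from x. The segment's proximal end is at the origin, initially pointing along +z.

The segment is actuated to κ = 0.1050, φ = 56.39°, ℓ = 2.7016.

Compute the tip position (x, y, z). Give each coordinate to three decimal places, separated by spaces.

0.211 0.317 2.666

θ = κ·ℓ = 0.1050 × 2.7016 = 0.28367 rad
ρ = (1 − cos θ)/κ = (1 − 0.96004)/0.1050 = 0.38062
z = sin θ / κ = 0.27988/0.1050 = 2.66551
x = ρ cos φ = 0.38062 × cos(56.39°) = 0.21069
y = ρ sin φ = 0.38062 × sin(56.39°) = 0.31699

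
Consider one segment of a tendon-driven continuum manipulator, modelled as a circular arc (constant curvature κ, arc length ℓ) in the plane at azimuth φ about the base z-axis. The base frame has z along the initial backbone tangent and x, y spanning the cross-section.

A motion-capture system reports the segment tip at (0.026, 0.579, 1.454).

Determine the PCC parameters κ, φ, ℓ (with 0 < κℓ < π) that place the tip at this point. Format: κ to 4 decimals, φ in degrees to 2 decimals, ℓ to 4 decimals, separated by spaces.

0.4731 87.43 1.6034

ρ = √(x²+y²) = √(0.026² + 0.579²) = 0.57958
φ = atan2(y, x) mod 360° = atan2(0.579, 0.026) = 87.4289°
|p|² = ρ² + z² = 0.57958² + 1.454² = 2.45003
κ = 2ρ / |p|² = 2×0.57958 / 2.45003 = 0.47312
θ = 2·atan2(ρ, z) = 2·atan2(0.57958, 1.454) = 0.75862 rad
ℓ = θ/κ = 0.75862/0.47312 = 1.60343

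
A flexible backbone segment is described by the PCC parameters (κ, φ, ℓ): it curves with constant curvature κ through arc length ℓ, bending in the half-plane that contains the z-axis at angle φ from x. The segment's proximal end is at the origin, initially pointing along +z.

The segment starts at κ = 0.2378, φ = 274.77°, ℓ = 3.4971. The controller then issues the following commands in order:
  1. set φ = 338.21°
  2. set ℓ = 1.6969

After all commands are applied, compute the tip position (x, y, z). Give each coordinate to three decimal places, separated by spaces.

initial: κ=0.2378, φ=274.77°, ℓ=3.4971
cmd 1: set φ=338.21° → (κ,φ,ℓ)=(0.2378,338.21°,3.4971) → tip=(1.2742,-0.5094,3.1077)
cmd 2: set ℓ=1.6969 → (κ,φ,ℓ)=(0.2378,338.21°,1.6969) → tip=(0.3136,-0.1254,1.6512)

0.314 -0.125 1.651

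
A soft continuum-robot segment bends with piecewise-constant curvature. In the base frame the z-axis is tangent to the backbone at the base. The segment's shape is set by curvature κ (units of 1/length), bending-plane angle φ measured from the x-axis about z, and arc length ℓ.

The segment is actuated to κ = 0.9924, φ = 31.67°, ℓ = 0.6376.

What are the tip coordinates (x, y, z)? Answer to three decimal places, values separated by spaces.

0.166 0.102 0.596

θ = κ·ℓ = 0.9924 × 0.6376 = 0.63275 rad
ρ = (1 − cos θ)/κ = (1 − 0.80640)/0.9924 = 0.19508
z = sin θ / κ = 0.59137/0.9924 = 0.59590
x = ρ cos φ = 0.19508 × cos(31.67°) = 0.16603
y = ρ sin φ = 0.19508 × sin(31.67°) = 0.10242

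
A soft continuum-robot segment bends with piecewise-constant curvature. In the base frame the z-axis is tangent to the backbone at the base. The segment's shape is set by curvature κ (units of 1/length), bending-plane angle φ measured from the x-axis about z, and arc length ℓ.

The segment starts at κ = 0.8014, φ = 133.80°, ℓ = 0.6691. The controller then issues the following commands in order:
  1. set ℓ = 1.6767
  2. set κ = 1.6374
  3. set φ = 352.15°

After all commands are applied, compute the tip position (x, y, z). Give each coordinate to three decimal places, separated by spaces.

1.163 -0.160 0.236

initial: κ=0.8014, φ=133.80°, ℓ=0.6691
cmd 1: set ℓ=1.6767 → (κ,φ,ℓ)=(0.8014,133.80°,1.6767) → tip=(-0.6692,0.6979,1.2158)
cmd 2: set κ=1.6374 → (κ,φ,ℓ)=(1.6374,133.80°,1.6767) → tip=(-0.8127,0.8475,0.2357)
cmd 3: set φ=352.15° → (κ,φ,ℓ)=(1.6374,352.15°,1.6767) → tip=(1.1631,-0.1604,0.2357)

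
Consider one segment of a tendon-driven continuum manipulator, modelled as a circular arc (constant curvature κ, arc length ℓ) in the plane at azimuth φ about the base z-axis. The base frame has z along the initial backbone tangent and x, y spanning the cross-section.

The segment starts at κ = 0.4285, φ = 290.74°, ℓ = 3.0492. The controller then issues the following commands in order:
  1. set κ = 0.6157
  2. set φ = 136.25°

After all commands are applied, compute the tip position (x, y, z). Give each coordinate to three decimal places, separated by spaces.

initial: κ=0.4285, φ=290.74°, ℓ=3.0492
cmd 1: set κ=0.6157 → (κ,φ,ℓ)=(0.6157,290.74°,3.0492) → tip=(0.7488,-1.9773,1.5484)
cmd 2: set φ=136.25° → (κ,φ,ℓ)=(0.6157,136.25°,3.0492) → tip=(-1.5273,1.4621,1.5484)

-1.527 1.462 1.548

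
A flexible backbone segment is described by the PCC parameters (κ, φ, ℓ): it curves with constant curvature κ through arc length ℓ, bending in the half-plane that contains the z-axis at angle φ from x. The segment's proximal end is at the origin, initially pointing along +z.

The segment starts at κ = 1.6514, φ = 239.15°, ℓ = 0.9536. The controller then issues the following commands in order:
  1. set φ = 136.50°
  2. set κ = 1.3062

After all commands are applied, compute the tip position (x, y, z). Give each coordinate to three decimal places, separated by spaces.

-0.378 0.359 0.725

initial: κ=1.6514, φ=239.15°, ℓ=0.9536
cmd 1: set φ=136.50° → (κ,φ,ℓ)=(1.6514,136.50°,0.9536) → tip=(-0.4410,0.4185,0.6055)
cmd 2: set κ=1.3062 → (κ,φ,ℓ)=(1.3062,136.50°,0.9536) → tip=(-0.3779,0.3586,0.7255)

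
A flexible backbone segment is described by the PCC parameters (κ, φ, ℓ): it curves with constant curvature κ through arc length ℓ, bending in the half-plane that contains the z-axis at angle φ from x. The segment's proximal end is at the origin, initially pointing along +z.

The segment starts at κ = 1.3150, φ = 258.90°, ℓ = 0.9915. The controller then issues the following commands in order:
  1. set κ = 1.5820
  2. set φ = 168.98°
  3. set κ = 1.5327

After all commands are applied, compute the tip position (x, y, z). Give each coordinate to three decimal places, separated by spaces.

initial: κ=1.3150, φ=258.90°, ℓ=0.9915
cmd 1: set κ=1.5820 → (κ,φ,ℓ)=(1.5820,258.90°,0.9915) → tip=(-0.1214,-0.6189,0.6321)
cmd 2: set φ=168.98° → (κ,φ,ℓ)=(1.5820,168.98°,0.9915) → tip=(-0.6191,0.1206,0.6321)
cmd 3: set κ=1.5327 → (κ,φ,ℓ)=(1.5327,168.98°,0.9915) → tip=(-0.6077,0.1183,0.6516)

-0.608 0.118 0.652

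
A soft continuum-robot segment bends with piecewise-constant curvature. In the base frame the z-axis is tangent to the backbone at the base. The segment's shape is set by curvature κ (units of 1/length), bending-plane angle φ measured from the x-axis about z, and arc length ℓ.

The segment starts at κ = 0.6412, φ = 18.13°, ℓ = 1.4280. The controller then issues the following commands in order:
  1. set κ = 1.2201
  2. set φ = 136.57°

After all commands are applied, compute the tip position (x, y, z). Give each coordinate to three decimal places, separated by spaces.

-0.697 0.660 0.808

initial: κ=0.6412, φ=18.13°, ℓ=1.4280
cmd 1: set κ=1.2201 → (κ,φ,ℓ)=(1.2201,18.13°,1.4280) → tip=(0.9118,0.2986,0.8076)
cmd 2: set φ=136.57° → (κ,φ,ℓ)=(1.2201,136.57°,1.4280) → tip=(-0.6968,0.6596,0.8076)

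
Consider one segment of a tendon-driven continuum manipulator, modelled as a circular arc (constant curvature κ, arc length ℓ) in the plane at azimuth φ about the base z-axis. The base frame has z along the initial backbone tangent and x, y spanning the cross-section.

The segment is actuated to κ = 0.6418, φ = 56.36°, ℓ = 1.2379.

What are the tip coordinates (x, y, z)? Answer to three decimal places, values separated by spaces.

θ = κ·ℓ = 0.6418 × 1.2379 = 0.79448 rad
ρ = (1 − cos θ)/κ = (1 − 0.70065)/0.6418 = 0.46642
z = sin θ / κ = 0.71350/0.6418 = 1.11172
x = ρ cos φ = 0.46642 × cos(56.36°) = 0.25838
y = ρ sin φ = 0.46642 × sin(56.36°) = 0.38831

0.258 0.388 1.112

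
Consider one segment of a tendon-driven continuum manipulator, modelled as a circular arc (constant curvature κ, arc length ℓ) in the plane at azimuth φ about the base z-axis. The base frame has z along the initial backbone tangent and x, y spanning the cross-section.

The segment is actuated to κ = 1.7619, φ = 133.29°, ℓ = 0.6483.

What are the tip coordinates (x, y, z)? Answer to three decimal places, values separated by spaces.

θ = κ·ℓ = 1.7619 × 0.6483 = 1.14224 rad
ρ = (1 − cos θ)/κ = (1 − 0.41556)/1.7619 = 0.33171
z = sin θ / κ = 0.90957/1.7619 = 0.51624
x = ρ cos φ = 0.33171 × cos(133.29°) = -0.22745
y = ρ sin φ = 0.33171 × sin(133.29°) = 0.24145

-0.227 0.241 0.516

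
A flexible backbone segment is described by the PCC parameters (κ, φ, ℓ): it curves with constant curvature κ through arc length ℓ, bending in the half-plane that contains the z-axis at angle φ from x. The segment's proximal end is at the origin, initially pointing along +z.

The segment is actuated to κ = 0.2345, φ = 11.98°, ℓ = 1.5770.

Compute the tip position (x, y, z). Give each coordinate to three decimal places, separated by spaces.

0.282 0.060 1.541

θ = κ·ℓ = 0.2345 × 1.5770 = 0.36981 rad
ρ = (1 − cos θ)/κ = (1 − 0.93240)/0.2345 = 0.28828
z = sin θ / κ = 0.36144/0.2345 = 1.54130
x = ρ cos φ = 0.28828 × cos(11.98°) = 0.28201
y = ρ sin φ = 0.28828 × sin(11.98°) = 0.05984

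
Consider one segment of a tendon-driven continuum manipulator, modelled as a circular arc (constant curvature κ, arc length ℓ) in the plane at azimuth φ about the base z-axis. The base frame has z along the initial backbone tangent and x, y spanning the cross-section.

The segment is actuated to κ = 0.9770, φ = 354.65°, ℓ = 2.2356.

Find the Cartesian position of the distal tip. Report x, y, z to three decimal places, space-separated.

θ = κ·ℓ = 0.9770 × 2.2356 = 2.18418 rad
ρ = (1 − cos θ)/κ = (1 − -0.57564)/0.9770 = 1.61273
z = sin θ / κ = 0.81770/0.9770 = 0.83695
x = ρ cos φ = 1.61273 × cos(354.65°) = 1.60571
y = ρ sin φ = 1.61273 × sin(354.65°) = -0.15037

1.606 -0.150 0.837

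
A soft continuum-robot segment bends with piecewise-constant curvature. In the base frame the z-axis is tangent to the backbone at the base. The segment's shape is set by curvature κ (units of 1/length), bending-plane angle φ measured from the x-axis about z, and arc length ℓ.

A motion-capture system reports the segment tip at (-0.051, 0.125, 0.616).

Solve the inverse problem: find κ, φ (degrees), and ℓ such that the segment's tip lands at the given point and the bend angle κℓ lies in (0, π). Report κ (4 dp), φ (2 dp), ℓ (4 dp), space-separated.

0.6790 112.20 0.6355

ρ = √(x²+y²) = √(-0.051² + 0.125²) = 0.13500
φ = atan2(y, x) mod 360° = atan2(0.125, -0.051) = 112.1955°
|p|² = ρ² + z² = 0.13500² + 0.616² = 0.39768
κ = 2ρ / |p|² = 2×0.13500 / 0.39768 = 0.67895
θ = 2·atan2(ρ, z) = 2·atan2(0.13500, 0.616) = 0.43150 rad
ℓ = θ/κ = 0.43150/0.67895 = 0.63554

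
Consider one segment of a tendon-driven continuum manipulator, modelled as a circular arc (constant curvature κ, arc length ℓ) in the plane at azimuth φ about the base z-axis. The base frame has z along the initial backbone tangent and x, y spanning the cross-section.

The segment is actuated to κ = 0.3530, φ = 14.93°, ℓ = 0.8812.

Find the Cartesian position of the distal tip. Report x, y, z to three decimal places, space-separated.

θ = κ·ℓ = 0.3530 × 0.8812 = 0.31106 rad
ρ = (1 − cos θ)/κ = (1 − 0.95201)/0.3530 = 0.13595
z = sin θ / κ = 0.30607/0.3530 = 0.86706
x = ρ cos φ = 0.13595 × cos(14.93°) = 0.13136
y = ρ sin φ = 0.13595 × sin(14.93°) = 0.03503

0.131 0.035 0.867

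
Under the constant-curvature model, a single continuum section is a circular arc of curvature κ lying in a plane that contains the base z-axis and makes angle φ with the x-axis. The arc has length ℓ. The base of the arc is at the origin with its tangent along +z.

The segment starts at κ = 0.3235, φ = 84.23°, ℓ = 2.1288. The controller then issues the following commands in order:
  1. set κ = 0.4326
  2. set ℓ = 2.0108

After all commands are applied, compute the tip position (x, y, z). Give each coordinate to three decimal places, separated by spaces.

0.083 0.817 1.767

initial: κ=0.3235, φ=84.23°, ℓ=2.1288
cmd 1: set κ=0.4326 → (κ,φ,ℓ)=(0.4326,84.23°,2.1288) → tip=(0.0918,0.9083,1.8404)
cmd 2: set ℓ=2.0108 → (κ,φ,ℓ)=(0.4326,84.23°,2.0108) → tip=(0.0825,0.8166,1.7666)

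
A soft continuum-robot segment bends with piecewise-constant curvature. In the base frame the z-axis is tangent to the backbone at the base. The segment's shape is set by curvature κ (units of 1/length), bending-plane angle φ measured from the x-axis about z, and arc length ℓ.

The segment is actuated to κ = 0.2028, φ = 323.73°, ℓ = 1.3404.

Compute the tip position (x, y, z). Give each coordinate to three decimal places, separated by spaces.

θ = κ·ℓ = 0.2028 × 1.3404 = 0.27183 rad
ρ = (1 − cos θ)/κ = (1 − 0.96328)/0.2028 = 0.18106
z = sin θ / κ = 0.26850/0.2028 = 1.32395
x = ρ cos φ = 0.18106 × cos(323.73°) = 0.14598
y = ρ sin φ = 0.18106 × sin(323.73°) = -0.10712

0.146 -0.107 1.324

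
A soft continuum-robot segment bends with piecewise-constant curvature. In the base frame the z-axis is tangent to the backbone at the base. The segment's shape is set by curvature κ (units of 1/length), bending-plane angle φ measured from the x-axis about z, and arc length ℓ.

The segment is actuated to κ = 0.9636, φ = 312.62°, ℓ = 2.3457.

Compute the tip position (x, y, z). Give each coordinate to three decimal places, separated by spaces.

θ = κ·ℓ = 0.9636 × 2.3457 = 2.26032 rad
ρ = (1 − cos θ)/κ = (1 − -0.63617)/0.9636 = 1.69797
z = sin θ / κ = 0.77155/0.9636 = 0.80070
x = ρ cos φ = 1.69797 × cos(312.62°) = 1.14975
y = ρ sin φ = 1.69797 × sin(312.62°) = -1.24947

1.150 -1.249 0.801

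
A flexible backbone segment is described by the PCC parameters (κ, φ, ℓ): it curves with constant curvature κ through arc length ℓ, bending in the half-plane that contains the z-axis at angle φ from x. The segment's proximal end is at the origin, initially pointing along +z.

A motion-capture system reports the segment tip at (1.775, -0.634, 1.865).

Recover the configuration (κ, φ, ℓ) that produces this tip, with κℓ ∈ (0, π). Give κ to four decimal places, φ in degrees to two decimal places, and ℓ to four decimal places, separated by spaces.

0.5362 340.34 2.9494

ρ = √(x²+y²) = √(1.775² + -0.634²) = 1.88483
φ = atan2(y, x) mod 360° = atan2(-0.634, 1.775) = 340.3441°
|p|² = ρ² + z² = 1.88483² + 1.865² = 7.03081
κ = 2ρ / |p|² = 2×1.88483 / 7.03081 = 0.53616
θ = 2·atan2(ρ, z) = 2·atan2(1.88483, 1.865) = 1.58137 rad
ℓ = θ/κ = 1.58137/0.53616 = 2.94942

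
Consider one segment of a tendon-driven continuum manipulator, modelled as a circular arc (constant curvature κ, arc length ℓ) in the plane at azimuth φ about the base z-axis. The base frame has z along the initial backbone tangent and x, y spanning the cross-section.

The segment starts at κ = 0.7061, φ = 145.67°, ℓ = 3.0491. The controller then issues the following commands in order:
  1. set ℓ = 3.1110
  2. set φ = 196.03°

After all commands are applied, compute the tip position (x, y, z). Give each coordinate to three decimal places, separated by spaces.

initial: κ=0.7061, φ=145.67°, ℓ=3.0491
cmd 1: set ℓ=3.1110 → (κ,φ,ℓ)=(0.7061,145.67°,3.1110) → tip=(-1.8546,1.2666,1.1478)
cmd 2: set φ=196.03° → (κ,φ,ℓ)=(0.7061,196.03°,3.1110) → tip=(-2.1585,-0.6202,1.1478)

-2.159 -0.620 1.148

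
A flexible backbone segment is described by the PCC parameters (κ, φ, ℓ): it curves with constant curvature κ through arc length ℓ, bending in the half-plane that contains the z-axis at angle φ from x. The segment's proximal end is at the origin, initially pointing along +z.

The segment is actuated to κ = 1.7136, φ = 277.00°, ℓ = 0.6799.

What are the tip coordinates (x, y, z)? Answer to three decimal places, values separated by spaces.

0.043 -0.351 0.536

θ = κ·ℓ = 1.7136 × 0.6799 = 1.16508 rad
ρ = (1 − cos θ)/κ = (1 − 0.39468)/1.7136 = 0.35324
z = sin θ / κ = 0.91882/1.7136 = 0.53619
x = ρ cos φ = 0.35324 × cos(277.00°) = 0.04305
y = ρ sin φ = 0.35324 × sin(277.00°) = -0.35061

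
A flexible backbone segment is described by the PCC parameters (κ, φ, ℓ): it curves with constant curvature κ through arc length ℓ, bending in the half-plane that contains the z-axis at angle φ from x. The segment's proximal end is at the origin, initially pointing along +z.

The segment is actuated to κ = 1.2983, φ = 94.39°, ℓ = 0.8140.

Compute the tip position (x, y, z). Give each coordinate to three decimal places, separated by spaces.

-0.030 0.390 0.671

θ = κ·ℓ = 1.2983 × 0.8140 = 1.05682 rad
ρ = (1 − cos θ)/κ = (1 − 0.49165)/1.2983 = 0.39155
z = sin θ / κ = 0.87079/1.2983 = 0.67072
x = ρ cos φ = 0.39155 × cos(94.39°) = -0.02997
y = ρ sin φ = 0.39155 × sin(94.39°) = 0.39040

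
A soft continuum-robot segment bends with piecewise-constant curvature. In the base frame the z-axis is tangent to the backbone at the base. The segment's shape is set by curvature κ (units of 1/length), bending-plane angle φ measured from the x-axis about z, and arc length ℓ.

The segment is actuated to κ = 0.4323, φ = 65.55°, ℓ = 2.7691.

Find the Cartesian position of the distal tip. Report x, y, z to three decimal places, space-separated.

0.608 1.337 2.154

θ = κ·ℓ = 0.4323 × 2.7691 = 1.19708 rad
ρ = (1 − cos θ)/κ = (1 − 0.36508)/0.4323 = 1.46871
z = sin θ / κ = 0.93098/0.4323 = 2.15355
x = ρ cos φ = 1.46871 × cos(65.55°) = 0.60790
y = ρ sin φ = 1.46871 × sin(65.55°) = 1.33700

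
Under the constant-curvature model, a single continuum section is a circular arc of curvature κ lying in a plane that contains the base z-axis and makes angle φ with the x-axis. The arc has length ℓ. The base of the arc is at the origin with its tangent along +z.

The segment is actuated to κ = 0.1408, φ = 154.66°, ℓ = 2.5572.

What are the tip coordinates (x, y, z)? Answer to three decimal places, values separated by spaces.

-0.412 0.195 2.502

θ = κ·ℓ = 0.1408 × 2.5572 = 0.36005 rad
ρ = (1 − cos θ)/κ = (1 − 0.93588)/0.1408 = 0.45541
z = sin θ / κ = 0.35232/0.1408 = 2.50231
x = ρ cos φ = 0.45541 × cos(154.66°) = -0.41159
y = ρ sin φ = 0.45541 × sin(154.66°) = 0.19491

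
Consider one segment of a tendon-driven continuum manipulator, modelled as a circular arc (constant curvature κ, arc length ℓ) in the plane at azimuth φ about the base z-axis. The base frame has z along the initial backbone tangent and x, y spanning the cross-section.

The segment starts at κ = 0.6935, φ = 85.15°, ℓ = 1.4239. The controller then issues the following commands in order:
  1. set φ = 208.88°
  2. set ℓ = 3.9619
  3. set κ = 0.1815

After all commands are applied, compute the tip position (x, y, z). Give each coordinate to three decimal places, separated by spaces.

initial: κ=0.6935, φ=85.15°, ℓ=1.4239
cmd 1: set φ=208.88° → (κ,φ,ℓ)=(0.6935,208.88°,1.4239) → tip=(-0.5672,-0.3128,1.2035)
cmd 2: set ℓ=3.9619 → (κ,φ,ℓ)=(0.6935,208.88°,3.9619) → tip=(-2.4285,-1.3395,0.5536)
cmd 3: set κ=0.1815 → (κ,φ,ℓ)=(0.1815,208.88°,3.9619) → tip=(-1.1945,-0.6588,3.6292)

-1.194 -0.659 3.629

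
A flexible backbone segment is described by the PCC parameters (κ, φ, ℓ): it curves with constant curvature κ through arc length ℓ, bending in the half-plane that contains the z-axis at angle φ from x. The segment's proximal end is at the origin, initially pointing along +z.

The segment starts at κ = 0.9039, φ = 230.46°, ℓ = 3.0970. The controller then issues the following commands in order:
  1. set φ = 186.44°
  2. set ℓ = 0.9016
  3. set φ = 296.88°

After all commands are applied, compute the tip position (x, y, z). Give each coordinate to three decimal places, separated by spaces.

initial: κ=0.9039, φ=230.46°, ℓ=3.0970
cmd 1: set φ=186.44° → (κ,φ,ℓ)=(0.9039,186.44°,3.0970) → tip=(-2.1349,-0.2410,0.3713)
cmd 2: set ℓ=0.9016 → (κ,φ,ℓ)=(0.9039,186.44°,0.9016) → tip=(-0.3453,-0.0390,0.8051)
cmd 3: set φ=296.88° → (κ,φ,ℓ)=(0.9039,296.88°,0.9016) → tip=(0.1571,-0.3099,0.8051)

0.157 -0.310 0.805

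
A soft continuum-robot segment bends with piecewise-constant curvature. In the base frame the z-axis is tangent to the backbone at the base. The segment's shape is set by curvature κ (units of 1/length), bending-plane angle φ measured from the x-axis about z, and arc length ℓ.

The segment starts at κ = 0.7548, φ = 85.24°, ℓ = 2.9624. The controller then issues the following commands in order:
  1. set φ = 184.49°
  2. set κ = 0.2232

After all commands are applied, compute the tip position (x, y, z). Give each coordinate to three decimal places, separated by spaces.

initial: κ=0.7548, φ=85.24°, ℓ=2.9624
cmd 1: set φ=184.49° → (κ,φ,ℓ)=(0.7548,184.49°,2.9624) → tip=(-2.1360,-0.1677,1.0424)
cmd 2: set κ=0.2232 → (κ,φ,ℓ)=(0.2232,184.49°,2.9624) → tip=(-0.9413,-0.0739,2.7512)

-0.941 -0.074 2.751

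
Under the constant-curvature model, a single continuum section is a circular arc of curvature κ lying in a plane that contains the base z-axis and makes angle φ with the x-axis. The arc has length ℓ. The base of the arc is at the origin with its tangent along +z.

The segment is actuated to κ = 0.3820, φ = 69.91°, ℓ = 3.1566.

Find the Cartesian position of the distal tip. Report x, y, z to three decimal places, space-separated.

0.578 1.581 2.445

θ = κ·ℓ = 0.3820 × 3.1566 = 1.20582 rad
ρ = (1 − cos θ)/κ = (1 − 0.35693)/0.3820 = 1.68344
z = sin θ / κ = 0.93413/0.3820 = 2.44537
x = ρ cos φ = 1.68344 × cos(69.91°) = 0.57825
y = ρ sin φ = 1.68344 × sin(69.91°) = 1.58101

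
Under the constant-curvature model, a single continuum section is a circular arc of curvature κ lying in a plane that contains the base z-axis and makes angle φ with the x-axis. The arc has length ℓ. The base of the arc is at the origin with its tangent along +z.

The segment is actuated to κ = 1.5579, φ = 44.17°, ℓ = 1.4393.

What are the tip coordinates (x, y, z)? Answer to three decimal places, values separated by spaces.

0.747 0.726 0.503

θ = κ·ℓ = 1.5579 × 1.4393 = 2.24229 rad
ρ = (1 − cos θ)/κ = (1 − -0.62215)/1.5579 = 1.04124
z = sin θ / κ = 0.78290/1.5579 = 0.50253
x = ρ cos φ = 1.04124 × cos(44.17°) = 0.74686
y = ρ sin φ = 1.04124 × sin(44.17°) = 0.72553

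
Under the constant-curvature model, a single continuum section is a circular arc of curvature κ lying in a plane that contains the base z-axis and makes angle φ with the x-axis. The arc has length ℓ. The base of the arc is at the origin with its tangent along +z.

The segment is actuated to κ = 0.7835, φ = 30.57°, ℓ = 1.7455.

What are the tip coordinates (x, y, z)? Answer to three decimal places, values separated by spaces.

0.877 0.518 1.250

θ = κ·ℓ = 0.7835 × 1.7455 = 1.36760 rad
ρ = (1 − cos θ)/κ = (1 − 0.20180)/0.7835 = 1.01876
z = sin θ / κ = 0.97943/0.7835 = 1.25007
x = ρ cos φ = 1.01876 × cos(30.57°) = 0.87716
y = ρ sin φ = 1.01876 × sin(30.57°) = 0.51813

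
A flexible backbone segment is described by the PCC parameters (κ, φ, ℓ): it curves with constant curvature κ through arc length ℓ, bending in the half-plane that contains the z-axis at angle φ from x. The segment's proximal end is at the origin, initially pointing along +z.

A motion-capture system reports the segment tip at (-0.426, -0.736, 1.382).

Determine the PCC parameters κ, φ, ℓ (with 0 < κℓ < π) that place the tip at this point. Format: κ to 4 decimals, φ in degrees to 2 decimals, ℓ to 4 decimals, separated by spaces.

ρ = √(x²+y²) = √(-0.426² + -0.736²) = 0.85040
φ = atan2(y, x) mod 360° = atan2(-0.736, -0.426) = 239.9376°
|p|² = ρ² + z² = 0.85040² + 1.382² = 2.63310
κ = 2ρ / |p|² = 2×0.85040 / 2.63310 = 0.64593
θ = 2·atan2(ρ, z) = 2·atan2(0.85040, 1.382) = 1.10324 rad
ℓ = θ/κ = 1.10324/0.64593 = 1.70799

0.6459 239.94 1.7080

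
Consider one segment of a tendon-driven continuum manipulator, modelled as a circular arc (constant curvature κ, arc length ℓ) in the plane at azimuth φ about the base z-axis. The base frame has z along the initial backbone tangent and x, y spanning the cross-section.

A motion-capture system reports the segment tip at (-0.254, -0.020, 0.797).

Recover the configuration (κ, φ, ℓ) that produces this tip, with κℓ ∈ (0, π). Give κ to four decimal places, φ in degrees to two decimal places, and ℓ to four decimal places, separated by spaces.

0.7278 184.50 0.8502

ρ = √(x²+y²) = √(-0.254² + -0.020²) = 0.25479
φ = atan2(y, x) mod 360° = atan2(-0.020, -0.254) = 184.5022°
|p|² = ρ² + z² = 0.25479² + 0.797² = 0.70012
κ = 2ρ / |p|² = 2×0.25479 / 0.70012 = 0.72783
θ = 2·atan2(ρ, z) = 2·atan2(0.25479, 0.797) = 0.61883 rad
ℓ = θ/κ = 0.61883/0.72783 = 0.85024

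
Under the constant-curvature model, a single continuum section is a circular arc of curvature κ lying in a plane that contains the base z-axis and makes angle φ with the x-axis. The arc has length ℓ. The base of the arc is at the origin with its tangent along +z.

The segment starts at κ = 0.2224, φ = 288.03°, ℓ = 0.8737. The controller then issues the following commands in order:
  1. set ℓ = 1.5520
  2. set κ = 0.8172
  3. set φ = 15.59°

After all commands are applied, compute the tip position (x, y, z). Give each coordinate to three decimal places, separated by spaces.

initial: κ=0.2224, φ=288.03°, ℓ=0.8737
cmd 1: set ℓ=1.5520 → (κ,φ,ℓ)=(0.2224,288.03°,1.5520) → tip=(0.0821,-0.2522,1.5214)
cmd 2: set κ=0.8172 → (κ,φ,ℓ)=(0.8172,288.03°,1.5520) → tip=(0.2659,-0.8170,1.1681)
cmd 3: set φ=15.59° → (κ,φ,ℓ)=(0.8172,15.59°,1.5520) → tip=(0.8275,0.2309,1.1681)

0.828 0.231 1.168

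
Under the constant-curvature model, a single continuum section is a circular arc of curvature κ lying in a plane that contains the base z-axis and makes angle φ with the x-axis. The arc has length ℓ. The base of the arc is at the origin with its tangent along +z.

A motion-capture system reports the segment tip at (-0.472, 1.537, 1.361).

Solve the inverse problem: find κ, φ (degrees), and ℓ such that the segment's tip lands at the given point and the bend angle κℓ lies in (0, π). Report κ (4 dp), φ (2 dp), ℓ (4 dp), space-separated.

0.7247 107.07 2.3966

ρ = √(x²+y²) = √(-0.472² + 1.537²) = 1.60784
φ = atan2(y, x) mod 360° = atan2(1.537, -0.472) = 107.0713°
|p|² = ρ² + z² = 1.60784² + 1.361² = 4.43747
κ = 2ρ / |p|² = 2×1.60784 / 4.43747 = 0.72467
θ = 2·atan2(ρ, z) = 2·atan2(1.60784, 1.361) = 1.73670 rad
ℓ = θ/κ = 1.73670/0.72467 = 2.39656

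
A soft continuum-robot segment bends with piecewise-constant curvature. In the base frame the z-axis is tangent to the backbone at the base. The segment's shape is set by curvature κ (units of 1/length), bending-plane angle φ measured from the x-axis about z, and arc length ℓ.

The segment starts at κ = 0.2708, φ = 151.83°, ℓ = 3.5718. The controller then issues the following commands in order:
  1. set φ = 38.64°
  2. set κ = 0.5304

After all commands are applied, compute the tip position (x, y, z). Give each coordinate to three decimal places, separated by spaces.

initial: κ=0.2708, φ=151.83°, ℓ=3.5718
cmd 1: set φ=38.64° → (κ,φ,ℓ)=(0.2708,38.64°,3.5718) → tip=(1.2473,0.9971,3.0403)
cmd 2: set κ=0.5304 → (κ,φ,ℓ)=(0.5304,38.64°,3.5718) → tip=(1.9410,1.5517,1.7875)

1.941 1.552 1.787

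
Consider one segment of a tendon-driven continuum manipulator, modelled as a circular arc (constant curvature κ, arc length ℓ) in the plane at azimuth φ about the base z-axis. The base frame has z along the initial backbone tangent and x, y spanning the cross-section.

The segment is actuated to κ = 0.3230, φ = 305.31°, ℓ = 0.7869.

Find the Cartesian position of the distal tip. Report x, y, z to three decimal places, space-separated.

0.057 -0.081 0.778

θ = κ·ℓ = 0.3230 × 0.7869 = 0.25417 rad
ρ = (1 − cos θ)/κ = (1 − 0.96787)/0.3230 = 0.09947
z = sin θ / κ = 0.25144/0.3230 = 0.77845
x = ρ cos φ = 0.09947 × cos(305.31°) = 0.05749
y = ρ sin φ = 0.09947 × sin(305.31°) = -0.08117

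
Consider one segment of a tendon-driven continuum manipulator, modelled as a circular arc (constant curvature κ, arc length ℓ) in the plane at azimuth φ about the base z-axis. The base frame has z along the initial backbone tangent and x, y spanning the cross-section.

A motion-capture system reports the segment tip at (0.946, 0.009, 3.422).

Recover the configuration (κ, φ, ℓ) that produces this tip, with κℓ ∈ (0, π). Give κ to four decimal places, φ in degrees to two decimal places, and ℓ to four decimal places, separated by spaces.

0.1501 0.55 3.5938

ρ = √(x²+y²) = √(0.946² + 0.009²) = 0.94604
φ = atan2(y, x) mod 360° = atan2(0.009, 0.946) = 0.5451°
|p|² = ρ² + z² = 0.94604² + 3.422² = 12.60508
κ = 2ρ / |p|² = 2×0.94604 / 12.60508 = 0.15010
θ = 2·atan2(ρ, z) = 2·atan2(0.94604, 3.422) = 0.53944 rad
ℓ = θ/κ = 0.53944/0.15010 = 3.59378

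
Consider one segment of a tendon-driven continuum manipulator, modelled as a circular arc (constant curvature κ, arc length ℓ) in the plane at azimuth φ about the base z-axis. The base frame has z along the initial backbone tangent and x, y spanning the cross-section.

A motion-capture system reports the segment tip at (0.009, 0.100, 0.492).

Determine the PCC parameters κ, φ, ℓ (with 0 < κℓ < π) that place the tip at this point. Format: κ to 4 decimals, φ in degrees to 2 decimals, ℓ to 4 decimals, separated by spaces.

ρ = √(x²+y²) = √(0.009² + 0.100²) = 0.10040
φ = atan2(y, x) mod 360° = atan2(0.100, 0.009) = 84.8572°
|p|² = ρ² + z² = 0.10040² + 0.492² = 0.25215
κ = 2ρ / |p|² = 2×0.10040 / 0.25215 = 0.79640
θ = 2·atan2(ρ, z) = 2·atan2(0.10040, 0.492) = 0.40262 rad
ℓ = θ/κ = 0.40262/0.79640 = 0.50555

0.7964 84.86 0.5055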